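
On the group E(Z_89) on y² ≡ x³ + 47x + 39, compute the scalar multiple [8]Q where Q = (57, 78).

(17, 12)

Repeated addition: build up to 8Q.
2Q: tangent at (57, 78): λ = (3·57² + 47)/(2·78) ≡ 4/67. 67⁻¹ ≡ 4 (mod 89) since 67·4 = 268 ≡ 1, so λ ≡ 4·4 ≡ 16.
  x = λ² - 57 - 57 = 256 - 114 ≡ 53; y = λ·(57 - 53) - 78 ≡ 75. → (53, 75)
3Q: (53, 75) + (57, 78). λ = (78 - 75)/(57 - 53) ≡ 3/4 mod 89. 4⁻¹ ≡ 67 (mod 89) since 4·67 = 268 ≡ 1, so λ ≡ 23.
  x = λ² - 53 - 57 = 529 - 110 ≡ 63; y = λ·(53 - 63) - 75 ≡ 51. → (63, 51)
4Q: (63, 51) + (57, 78). λ = (78 - 51)/(57 - 63) ≡ 27/83 mod 89. 83⁻¹ ≡ 74 (mod 89) since 83·74 = 6142 ≡ 1, so λ ≡ 40.
  x = λ² - 63 - 57 = 1600 - 120 ≡ 56; y = λ·(63 - 56) - 51 ≡ 51. → (56, 51)
5Q: (56, 51) + (57, 78). λ = (78 - 51)/(57 - 56) ≡ 27/1 mod 89. 1⁻¹ ≡ 1 (mod 89), so λ ≡ 27.
  x = λ² - 56 - 57 = 729 - 113 ≡ 82; y = λ·(56 - 82) - 51 ≡ 48. → (82, 48)
6Q: (82, 48) + (57, 78). λ = (78 - 48)/(57 - 82) ≡ 30/64 mod 89. 64⁻¹ ≡ 32 (mod 89), so λ ≡ 70.
  x = λ² - 82 - 57 = 4900 - 139 ≡ 44; y = λ·(82 - 44) - 48 ≡ 31. → (44, 31)
7Q: (44, 31) + (57, 78). λ = (78 - 31)/(57 - 44) ≡ 47/13 mod 89. 13⁻¹ ≡ 48 (mod 89), so λ ≡ 31.
  x = λ² - 44 - 57 = 961 - 101 ≡ 59; y = λ·(44 - 59) - 31 ≡ 38. → (59, 38)
8Q: (59, 38) + (57, 78). λ = (78 - 38)/(57 - 59) ≡ 40/87 mod 89. 87⁻¹ ≡ 44 (mod 89), so λ ≡ 69.
  x = λ² - 59 - 57 = 4761 - 116 ≡ 17; y = λ·(59 - 17) - 38 ≡ 12. → (17, 12)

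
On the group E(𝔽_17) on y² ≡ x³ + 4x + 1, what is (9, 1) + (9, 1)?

tangent at (9, 1): λ = (3·9² + 4)/(2·1) ≡ 9/2. 2⁻¹ ≡ 9 (mod 17), so λ ≡ 9·9 ≡ 13.
  x = λ² - 9 - 9 = 169 - 18 ≡ 15; y = λ·(9 - 15) - 1 ≡ 6. → (15, 6)

(15, 6)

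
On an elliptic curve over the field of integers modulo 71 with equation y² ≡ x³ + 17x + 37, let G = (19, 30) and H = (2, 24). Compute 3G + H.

First 3G:
Repeated addition: build up to 3G.
2G: tangent at (19, 30): λ = (3·19² + 17)/(2·30) ≡ 35/60. 60⁻¹ ≡ 58 (mod 71), so λ ≡ 35·58 ≡ 42.
  x = λ² - 19 - 19 = 1764 - 38 ≡ 22; y = λ·(19 - 22) - 30 ≡ 57. → (22, 57)
3G: (22, 57) + (19, 30). λ = (30 - 57)/(19 - 22) ≡ 44/68 mod 71. 68⁻¹ ≡ 47 (mod 71) since 68·47 = 3196 ≡ 1, so λ ≡ 9.
  x = λ² - 22 - 19 = 81 - 41 ≡ 40; y = λ·(22 - 40) - 57 ≡ 65. → (40, 65)
3G = (40, 65).
Finally 3G + H:
(40, 65) + (2, 24). λ = (24 - 65)/(2 - 40) ≡ 30/33 mod 71. 33⁻¹ ≡ 28 (mod 71), so λ ≡ 59.
  x = λ² - 40 - 2 = 3481 - 42 ≡ 31; y = λ·(40 - 31) - 65 ≡ 40. → (31, 40)

(31, 40)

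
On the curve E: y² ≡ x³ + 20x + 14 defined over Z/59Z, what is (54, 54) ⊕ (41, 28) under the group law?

(27, 0)

(54, 54) + (41, 28). λ = (28 - 54)/(41 - 54) ≡ 33/46 mod 59. 46⁻¹ ≡ 9 (mod 59) since 46·9 = 414 ≡ 1, so λ ≡ 2.
  x = λ² - 54 - 41 = 4 - 95 ≡ 27; y = λ·(54 - 27) - 54 ≡ 0. → (27, 0)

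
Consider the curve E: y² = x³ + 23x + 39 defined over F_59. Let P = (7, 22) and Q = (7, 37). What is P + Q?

The two points share x = 7 and their y-coordinates satisfy 22 + 37 ≡ 0 (mod 59), so they are inverses. Their sum is 𝒪.

O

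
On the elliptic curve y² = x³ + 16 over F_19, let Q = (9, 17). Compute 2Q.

(2, 9)

tangent at (9, 17): λ = (3·9² + 0)/(2·17) ≡ 15/15. 15⁻¹ ≡ 14 (mod 19) since 15·14 = 210 ≡ 1, so λ ≡ 15·14 ≡ 1.
  x = λ² - 9 - 9 = 1 - 18 ≡ 2; y = λ·(9 - 2) - 17 ≡ 9. → (2, 9)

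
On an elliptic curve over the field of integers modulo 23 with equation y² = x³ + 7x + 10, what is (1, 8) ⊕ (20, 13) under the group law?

(1, 8) + (20, 13). λ = (13 - 8)/(20 - 1) ≡ 5/19 mod 23. 19⁻¹ ≡ 17 (mod 23) since 19·17 = 323 ≡ 1, so λ ≡ 16.
  x = λ² - 1 - 20 = 256 - 21 ≡ 5; y = λ·(1 - 5) - 8 ≡ 20. → (5, 20)

(5, 20)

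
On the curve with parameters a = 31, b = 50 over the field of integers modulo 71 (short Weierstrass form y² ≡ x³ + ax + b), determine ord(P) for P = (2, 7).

7

2P: tangent at (2, 7): λ = (3·2² + 31)/(2·7) ≡ 43/14. 14⁻¹ ≡ 66 (mod 71), so λ ≡ 43·66 ≡ 69.
  x = λ² - 2 - 2 = 4761 - 4 ≡ 0; y = λ·(2 - 0) - 7 ≡ 60. → (0, 60)
3P: (0, 60) + (2, 7). λ = (7 - 60)/(2 - 0) ≡ 18/2 mod 71. 2⁻¹ ≡ 36 (mod 71) since 2·36 = 72 ≡ 1, so λ ≡ 9.
  x = λ² - 0 - 2 = 81 - 2 ≡ 8; y = λ·(0 - 8) - 60 ≡ 10. → (8, 10)
4P: (8, 10) + (2, 7). λ = (7 - 10)/(2 - 8) ≡ 68/65 mod 71. 65⁻¹ ≡ 59 (mod 71), so λ ≡ 36.
  x = λ² - 8 - 2 = 1296 - 10 ≡ 8; y = λ·(8 - 8) - 10 ≡ 61. → (8, 61)
5P: (8, 61) + (2, 7). λ = (7 - 61)/(2 - 8) ≡ 17/65 mod 71. 65⁻¹ ≡ 59 (mod 71), so λ ≡ 9.
  x = λ² - 8 - 2 = 81 - 10 ≡ 0; y = λ·(8 - 0) - 61 ≡ 11. → (0, 11)
6P: (0, 11) + (2, 7). λ = (7 - 11)/(2 - 0) ≡ 67/2 mod 71. 2⁻¹ ≡ 36 (mod 71), so λ ≡ 69.
  x = λ² - 0 - 2 = 4761 - 2 ≡ 2; y = λ·(0 - 2) - 11 ≡ 64. → (2, 64)
7P: (2, 64) + (2, 7): same x and y₁ ≡ -y₂, so the sum is 𝒪.
7P = 𝒪, so the order is 7.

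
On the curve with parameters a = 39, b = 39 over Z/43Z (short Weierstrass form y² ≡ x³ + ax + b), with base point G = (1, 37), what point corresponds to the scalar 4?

Double-and-add on 4 = (100)₂. Start with G = (1, 37) for the leading 1-bit.
double: tangent at (1, 37): λ = (3·1² + 39)/(2·37) ≡ 42/31. 31⁻¹ ≡ 25 (mod 43) since 31·25 = 775 ≡ 1, so λ ≡ 42·25 ≡ 18.
  x = λ² - 1 - 1 = 324 - 2 ≡ 21; y = λ·(1 - 21) - 37 ≡ 33. → (21, 33)
double: tangent at (21, 33): λ = (3·21² + 39)/(2·33) ≡ 29/23. 23⁻¹ ≡ 15 (mod 43), so λ ≡ 29·15 ≡ 5.
  x = λ² - 21 - 21 = 25 - 42 ≡ 26; y = λ·(21 - 26) - 33 ≡ 28. → (26, 28)

(26, 28)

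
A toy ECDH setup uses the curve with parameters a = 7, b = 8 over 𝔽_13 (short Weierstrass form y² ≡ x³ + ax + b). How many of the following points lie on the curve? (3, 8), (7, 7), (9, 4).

(3, 8): 8² ≡ 12, rhs ≡ 4 → off.
(7, 7): 7² ≡ 10, rhs ≡ 10 → on.
(9, 4): 4² ≡ 3, rhs ≡ 7 → off.

1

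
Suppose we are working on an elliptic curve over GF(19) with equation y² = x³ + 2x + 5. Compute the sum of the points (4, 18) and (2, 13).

(4, 18) + (2, 13). λ = (13 - 18)/(2 - 4) ≡ 14/17 mod 19. 17⁻¹ ≡ 9 (mod 19), so λ ≡ 12.
  x = λ² - 4 - 2 = 144 - 6 ≡ 5; y = λ·(4 - 5) - 18 ≡ 8. → (5, 8)

(5, 8)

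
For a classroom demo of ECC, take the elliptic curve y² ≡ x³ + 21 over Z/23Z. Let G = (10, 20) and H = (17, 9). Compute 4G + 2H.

First 4G:
Repeated addition: build up to 4G.
2G: tangent at (10, 20): λ = (3·10² + 0)/(2·20) ≡ 1/17. 17⁻¹ ≡ 19 (mod 23), so λ ≡ 1·19 ≡ 19.
  x = λ² - 10 - 10 = 361 - 20 ≡ 19; y = λ·(10 - 19) - 20 ≡ 16. → (19, 16)
3G: (19, 16) + (10, 20). λ = (20 - 16)/(10 - 19) ≡ 4/14 mod 23. 14⁻¹ ≡ 5 (mod 23) since 14·5 = 70 ≡ 1, so λ ≡ 20.
  x = λ² - 19 - 10 = 400 - 29 ≡ 3; y = λ·(19 - 3) - 16 ≡ 5. → (3, 5)
4G: (3, 5) + (10, 20). λ = (20 - 5)/(10 - 3) ≡ 15/7 mod 23. 7⁻¹ ≡ 10 (mod 23) since 7·10 = 70 ≡ 1, so λ ≡ 12.
  x = λ² - 3 - 10 = 144 - 13 ≡ 16; y = λ·(3 - 16) - 5 ≡ 0. → (16, 0)
4G = (16, 0).
Next 2H:
Repeated addition: build up to 2H.
2H: tangent at (17, 9): λ = (3·17² + 0)/(2·9) ≡ 16/18. 18⁻¹ ≡ 9 (mod 23) since 18·9 = 162 ≡ 1, so λ ≡ 16·9 ≡ 6.
  x = λ² - 17 - 17 = 36 - 34 ≡ 2; y = λ·(17 - 2) - 9 ≡ 12. → (2, 12)
2H = (2, 12).
Finally 4G + 2H:
(16, 0) + (2, 12). λ = (12 - 0)/(2 - 16) ≡ 12/9 mod 23. 9⁻¹ ≡ 18 (mod 23), so λ ≡ 9.
  x = λ² - 16 - 2 = 81 - 18 ≡ 17; y = λ·(16 - 17) - 0 ≡ 14. → (17, 14)

(17, 14)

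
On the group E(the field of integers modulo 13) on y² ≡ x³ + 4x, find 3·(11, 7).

(11, 6)

Write G = (11, 7).
Repeated addition: build up to 3G.
2G: tangent at (11, 7): λ = (3·11² + 4)/(2·7) ≡ 3/1. 1⁻¹ ≡ 1 (mod 13), so λ ≡ 3·1 ≡ 3.
  x = λ² - 11 - 11 = 9 - 22 ≡ 0; y = λ·(11 - 0) - 7 ≡ 0. → (0, 0)
3G: (0, 0) + (11, 7). λ = (7 - 0)/(11 - 0) ≡ 7/11 mod 13. 11⁻¹ ≡ 6 (mod 13), so λ ≡ 3.
  x = λ² - 0 - 11 = 9 - 11 ≡ 11; y = λ·(0 - 11) - 0 ≡ 6. → (11, 6)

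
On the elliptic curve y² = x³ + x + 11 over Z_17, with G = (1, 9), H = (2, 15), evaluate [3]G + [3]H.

(10, 16)

First 3G:
Repeated addition: build up to 3G.
2G: tangent at (1, 9): λ = (3·1² + 1)/(2·9) ≡ 4/1. 1⁻¹ ≡ 1 (mod 17), so λ ≡ 4·1 ≡ 4.
  x = λ² - 1 - 1 = 16 - 2 ≡ 14; y = λ·(1 - 14) - 9 ≡ 7. → (14, 7)
3G: (14, 7) + (1, 9). λ = (9 - 7)/(1 - 14) ≡ 2/4 mod 17. 4⁻¹ ≡ 13 (mod 17) since 4·13 = 52 ≡ 1, so λ ≡ 9.
  x = λ² - 14 - 1 = 81 - 15 ≡ 15; y = λ·(14 - 15) - 7 ≡ 1. → (15, 1)
3G = (15, 1).
Next 3H:
Repeated addition: build up to 3H.
2H: tangent at (2, 15): λ = (3·2² + 1)/(2·15) ≡ 13/13. 13⁻¹ ≡ 4 (mod 17) since 13·4 = 52 ≡ 1, so λ ≡ 13·4 ≡ 1.
  x = λ² - 2 - 2 = 1 - 4 ≡ 14; y = λ·(2 - 14) - 15 ≡ 7. → (14, 7)
3H: (14, 7) + (2, 15). λ = (15 - 7)/(2 - 14) ≡ 8/5 mod 17. 5⁻¹ ≡ 7 (mod 17) since 5·7 = 35 ≡ 1, so λ ≡ 5.
  x = λ² - 14 - 2 = 25 - 16 ≡ 9; y = λ·(14 - 9) - 7 ≡ 1. → (9, 1)
3H = (9, 1).
Finally 3G + 3H:
(15, 1) + (9, 1). λ = (1 - 1)/(9 - 15) ≡ 0/11 mod 17. 11⁻¹ ≡ 14 (mod 17), so λ ≡ 0.
  x = λ² - 15 - 9 = 0 - 24 ≡ 10; y = λ·(15 - 10) - 1 ≡ 16. → (10, 16)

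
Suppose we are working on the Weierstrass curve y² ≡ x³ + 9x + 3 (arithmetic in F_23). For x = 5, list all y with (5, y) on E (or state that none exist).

x³ + 9x + 3 = 173 ≡ 12 (mod 23).
Square roots of 12 mod 23: 9 and 14 (since 9² = 81 ≡ 12).

9, 14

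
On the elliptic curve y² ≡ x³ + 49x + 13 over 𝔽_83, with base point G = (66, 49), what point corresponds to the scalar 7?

Repeated addition: build up to 7G.
2G: tangent at (66, 49): λ = (3·66² + 49)/(2·49) ≡ 3/15. 15⁻¹ ≡ 72 (mod 83), so λ ≡ 3·72 ≡ 50.
  x = λ² - 66 - 66 = 2500 - 132 ≡ 44; y = λ·(66 - 44) - 49 ≡ 55. → (44, 55)
3G: (44, 55) + (66, 49). λ = (49 - 55)/(66 - 44) ≡ 77/22 mod 83. 22⁻¹ ≡ 34 (mod 83), so λ ≡ 45.
  x = λ² - 44 - 66 = 2025 - 110 ≡ 6; y = λ·(44 - 6) - 55 ≡ 78. → (6, 78)
4G: (6, 78) + (66, 49). λ = (49 - 78)/(66 - 6) ≡ 54/60 mod 83. 60⁻¹ ≡ 18 (mod 83), so λ ≡ 59.
  x = λ² - 6 - 66 = 3481 - 72 ≡ 6; y = λ·(6 - 6) - 78 ≡ 5. → (6, 5)
5G: (6, 5) + (66, 49). λ = (49 - 5)/(66 - 6) ≡ 44/60 mod 83. 60⁻¹ ≡ 18 (mod 83) since 60·18 = 1080 ≡ 1, so λ ≡ 45.
  x = λ² - 6 - 66 = 2025 - 72 ≡ 44; y = λ·(6 - 44) - 5 ≡ 28. → (44, 28)
6G: (44, 28) + (66, 49). λ = (49 - 28)/(66 - 44) ≡ 21/22 mod 83. 22⁻¹ ≡ 34 (mod 83), so λ ≡ 50.
  x = λ² - 44 - 66 = 2500 - 110 ≡ 66; y = λ·(44 - 66) - 28 ≡ 34. → (66, 34)
7G: (66, 34) + (66, 49): same x and y₁ ≡ -y₂, so the sum is 𝒪.

O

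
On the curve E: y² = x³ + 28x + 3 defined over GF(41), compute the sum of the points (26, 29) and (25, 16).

(36, 5)

(26, 29) + (25, 16). λ = (16 - 29)/(25 - 26) ≡ 28/40 mod 41. 40⁻¹ ≡ 40 (mod 41) since 40·40 = 1600 ≡ 1, so λ ≡ 13.
  x = λ² - 26 - 25 = 169 - 51 ≡ 36; y = λ·(26 - 36) - 29 ≡ 5. → (36, 5)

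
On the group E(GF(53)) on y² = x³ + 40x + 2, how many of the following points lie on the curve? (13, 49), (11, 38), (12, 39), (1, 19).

(13, 49): 49² ≡ 16, rhs ≡ 16 → on.
(11, 38): 38² ≡ 13, rhs ≡ 24 → off.
(12, 39): 39² ≡ 37, rhs ≡ 37 → on.
(1, 19): 19² ≡ 43, rhs ≡ 43 → on.

3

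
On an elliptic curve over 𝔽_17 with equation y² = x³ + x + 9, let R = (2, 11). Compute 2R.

tangent at (2, 11): λ = (3·2² + 1)/(2·11) ≡ 13/5. 5⁻¹ ≡ 7 (mod 17), so λ ≡ 13·7 ≡ 6.
  x = λ² - 2 - 2 = 36 - 4 ≡ 15; y = λ·(2 - 15) - 11 ≡ 13. → (15, 13)

(15, 13)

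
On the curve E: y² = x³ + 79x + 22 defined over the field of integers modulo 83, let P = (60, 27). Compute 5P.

(82, 78)

Double-and-add on 5 = (101)₂. Start with P = (60, 27) for the leading 1-bit.
double: tangent at (60, 27): λ = (3·60² + 79)/(2·27) ≡ 6/54. 54⁻¹ ≡ 20 (mod 83), so λ ≡ 6·20 ≡ 37.
  x = λ² - 60 - 60 = 1369 - 120 ≡ 4; y = λ·(60 - 4) - 27 ≡ 53. → (4, 53)
double: tangent at (4, 53): λ = (3·4² + 79)/(2·53) ≡ 44/23. 23⁻¹ ≡ 65 (mod 83) since 23·65 = 1495 ≡ 1, so λ ≡ 44·65 ≡ 38.
  x = λ² - 4 - 4 = 1444 - 8 ≡ 25; y = λ·(4 - 25) - 53 ≡ 62. → (25, 62)
add P: (25, 62) + (60, 27). λ = (27 - 62)/(60 - 25) ≡ 48/35 mod 83. 35⁻¹ ≡ 19 (mod 83), so λ ≡ 82.
  x = λ² - 25 - 60 = 6724 - 85 ≡ 82; y = λ·(25 - 82) - 62 ≡ 78. → (82, 78)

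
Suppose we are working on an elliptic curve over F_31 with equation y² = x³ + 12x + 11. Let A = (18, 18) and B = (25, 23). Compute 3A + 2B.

(21, 21)

First 3A:
Repeated addition: build up to 3A.
2A: tangent at (18, 18): λ = (3·18² + 12)/(2·18) ≡ 23/5. 5⁻¹ ≡ 25 (mod 31) since 5·25 = 125 ≡ 1, so λ ≡ 23·25 ≡ 17.
  x = λ² - 18 - 18 = 289 - 36 ≡ 5; y = λ·(18 - 5) - 18 ≡ 17. → (5, 17)
3A: (5, 17) + (18, 18). λ = (18 - 17)/(18 - 5) ≡ 1/13 mod 31. 13⁻¹ ≡ 12 (mod 31), so λ ≡ 12.
  x = λ² - 5 - 18 = 144 - 23 ≡ 28; y = λ·(5 - 28) - 17 ≡ 17. → (28, 17)
3A = (28, 17).
Next 2B:
Repeated addition: build up to 2B.
2B: tangent at (25, 23): λ = (3·25² + 12)/(2·23) ≡ 27/15. 15⁻¹ ≡ 29 (mod 31), so λ ≡ 27·29 ≡ 8.
  x = λ² - 25 - 25 = 64 - 50 ≡ 14; y = λ·(25 - 14) - 23 ≡ 3. → (14, 3)
2B = (14, 3).
Finally 3A + 2B:
(28, 17) + (14, 3). λ = (3 - 17)/(14 - 28) ≡ 17/17 mod 31. 17⁻¹ ≡ 11 (mod 31) since 17·11 = 187 ≡ 1, so λ ≡ 1.
  x = λ² - 28 - 14 = 1 - 42 ≡ 21; y = λ·(28 - 21) - 17 ≡ 21. → (21, 21)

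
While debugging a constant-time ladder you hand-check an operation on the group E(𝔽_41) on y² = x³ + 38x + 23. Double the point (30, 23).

tangent at (30, 23): λ = (3·30² + 38)/(2·23) ≡ 32/5. 5⁻¹ ≡ 33 (mod 41) since 5·33 = 165 ≡ 1, so λ ≡ 32·33 ≡ 31.
  x = λ² - 30 - 30 = 961 - 60 ≡ 40; y = λ·(30 - 40) - 23 ≡ 36. → (40, 36)

(40, 36)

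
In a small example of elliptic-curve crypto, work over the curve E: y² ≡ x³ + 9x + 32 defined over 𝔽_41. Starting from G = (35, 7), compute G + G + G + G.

(29, 0)

Double-and-add on 4 = (100)₂. Start with G = (35, 7) for the leading 1-bit.
double: tangent at (35, 7): λ = (3·35² + 9)/(2·7) ≡ 35/14. 14⁻¹ ≡ 3 (mod 41), so λ ≡ 35·3 ≡ 23.
  x = λ² - 35 - 35 = 529 - 70 ≡ 8; y = λ·(35 - 8) - 7 ≡ 40. → (8, 40)
double: tangent at (8, 40): λ = (3·8² + 9)/(2·40) ≡ 37/39. 39⁻¹ ≡ 20 (mod 41) since 39·20 = 780 ≡ 1, so λ ≡ 37·20 ≡ 2.
  x = λ² - 8 - 8 = 4 - 16 ≡ 29; y = λ·(8 - 29) - 40 ≡ 0. → (29, 0)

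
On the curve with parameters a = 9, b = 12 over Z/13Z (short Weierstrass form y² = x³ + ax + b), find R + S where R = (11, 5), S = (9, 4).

(3, 12)

(11, 5) + (9, 4). λ = (4 - 5)/(9 - 11) ≡ 12/11 mod 13. 11⁻¹ ≡ 6 (mod 13) since 11·6 = 66 ≡ 1, so λ ≡ 7.
  x = λ² - 11 - 9 = 49 - 20 ≡ 3; y = λ·(11 - 3) - 5 ≡ 12. → (3, 12)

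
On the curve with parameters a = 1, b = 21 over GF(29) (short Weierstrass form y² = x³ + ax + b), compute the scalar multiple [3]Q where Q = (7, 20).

(7, 9)

Repeated addition: build up to 3Q.
2Q: tangent at (7, 20): λ = (3·7² + 1)/(2·20) ≡ 3/11. 11⁻¹ ≡ 8 (mod 29) since 11·8 = 88 ≡ 1, so λ ≡ 3·8 ≡ 24.
  x = λ² - 7 - 7 = 576 - 14 ≡ 11; y = λ·(7 - 11) - 20 ≡ 0. → (11, 0)
3Q: (11, 0) + (7, 20). λ = (20 - 0)/(7 - 11) ≡ 20/25 mod 29. 25⁻¹ ≡ 7 (mod 29), so λ ≡ 24.
  x = λ² - 11 - 7 = 576 - 18 ≡ 7; y = λ·(11 - 7) - 0 ≡ 9. → (7, 9)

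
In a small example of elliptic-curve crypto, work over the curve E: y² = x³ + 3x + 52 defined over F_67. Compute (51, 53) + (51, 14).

O

The two points share x = 51 and their y-coordinates satisfy 53 + 14 ≡ 0 (mod 67), so they are inverses. Their sum is the point at infinity.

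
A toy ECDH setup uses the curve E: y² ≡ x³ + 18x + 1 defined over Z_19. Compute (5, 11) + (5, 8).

O

The two points share x = 5 and their y-coordinates satisfy 11 + 8 ≡ 0 (mod 19), so they are inverses. Their sum is the point at infinity.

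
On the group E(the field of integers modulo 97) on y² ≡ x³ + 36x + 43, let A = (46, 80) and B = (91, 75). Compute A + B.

(63, 62)

(46, 80) + (91, 75). λ = (75 - 80)/(91 - 46) ≡ 92/45 mod 97. 45⁻¹ ≡ 69 (mod 97), so λ ≡ 43.
  x = λ² - 46 - 91 = 1849 - 137 ≡ 63; y = λ·(46 - 63) - 80 ≡ 62. → (63, 62)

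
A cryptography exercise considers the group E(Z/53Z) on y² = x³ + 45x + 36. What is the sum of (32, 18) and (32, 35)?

The two points share x = 32 and their y-coordinates satisfy 18 + 35 ≡ 0 (mod 53), so they are inverses. Their sum is 𝒪.

O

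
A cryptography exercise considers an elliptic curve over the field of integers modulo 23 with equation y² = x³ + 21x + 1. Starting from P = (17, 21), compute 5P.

Repeated addition: build up to 5P.
2P: tangent at (17, 21): λ = (3·17² + 21)/(2·21) ≡ 14/19. 19⁻¹ ≡ 17 (mod 23), so λ ≡ 14·17 ≡ 8.
  x = λ² - 17 - 17 = 64 - 34 ≡ 7; y = λ·(17 - 7) - 21 ≡ 13. → (7, 13)
3P: (7, 13) + (17, 21). λ = (21 - 13)/(17 - 7) ≡ 8/10 mod 23. 10⁻¹ ≡ 7 (mod 23), so λ ≡ 10.
  x = λ² - 7 - 17 = 100 - 24 ≡ 7; y = λ·(7 - 7) - 13 ≡ 10. → (7, 10)
4P: (7, 10) + (17, 21). λ = (21 - 10)/(17 - 7) ≡ 11/10 mod 23. 10⁻¹ ≡ 7 (mod 23), so λ ≡ 8.
  x = λ² - 7 - 17 = 64 - 24 ≡ 17; y = λ·(7 - 17) - 10 ≡ 2. → (17, 2)
5P: (17, 2) + (17, 21): same x and y₁ ≡ -y₂, so the sum is the point at infinity.

O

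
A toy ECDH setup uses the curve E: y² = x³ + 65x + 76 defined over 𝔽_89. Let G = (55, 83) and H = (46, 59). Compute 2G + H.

First 2G:
Repeated addition: build up to 2G.
2G: tangent at (55, 83): λ = (3·55² + 65)/(2·83) ≡ 62/77. 77⁻¹ ≡ 37 (mod 89), so λ ≡ 62·37 ≡ 69.
  x = λ² - 55 - 55 = 4761 - 110 ≡ 23; y = λ·(55 - 23) - 83 ≡ 78. → (23, 78)
2G = (23, 78).
Finally 2G + H:
(23, 78) + (46, 59). λ = (59 - 78)/(46 - 23) ≡ 70/23 mod 89. 23⁻¹ ≡ 31 (mod 89), so λ ≡ 34.
  x = λ² - 23 - 46 = 1156 - 69 ≡ 19; y = λ·(23 - 19) - 78 ≡ 58. → (19, 58)

(19, 58)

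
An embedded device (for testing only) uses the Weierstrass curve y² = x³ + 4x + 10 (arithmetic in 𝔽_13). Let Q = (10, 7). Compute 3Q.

(7, 2)

Repeated addition: build up to 3Q.
2Q: tangent at (10, 7): λ = (3·10² + 4)/(2·7) ≡ 5/1. 1⁻¹ ≡ 1 (mod 13) since 1·1 = 1 ≡ 1, so λ ≡ 5·1 ≡ 5.
  x = λ² - 10 - 10 = 25 - 20 ≡ 5; y = λ·(10 - 5) - 7 ≡ 5. → (5, 5)
3Q: (5, 5) + (10, 7). λ = (7 - 5)/(10 - 5) ≡ 2/5 mod 13. 5⁻¹ ≡ 8 (mod 13), so λ ≡ 3.
  x = λ² - 5 - 10 = 9 - 15 ≡ 7; y = λ·(5 - 7) - 5 ≡ 2. → (7, 2)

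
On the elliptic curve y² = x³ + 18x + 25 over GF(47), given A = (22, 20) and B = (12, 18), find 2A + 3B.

(15, 2)

First 2A:
Repeated addition: build up to 2A.
2A: tangent at (22, 20): λ = (3·22² + 18)/(2·20) ≡ 13/40. 40⁻¹ ≡ 20 (mod 47) since 40·20 = 800 ≡ 1, so λ ≡ 13·20 ≡ 25.
  x = λ² - 22 - 22 = 625 - 44 ≡ 17; y = λ·(22 - 17) - 20 ≡ 11. → (17, 11)
2A = (17, 11).
Next 3B:
Repeated addition: build up to 3B.
2B: tangent at (12, 18): λ = (3·12² + 18)/(2·18) ≡ 27/36. 36⁻¹ ≡ 17 (mod 47), so λ ≡ 27·17 ≡ 36.
  x = λ² - 12 - 12 = 1296 - 24 ≡ 3; y = λ·(12 - 3) - 18 ≡ 24. → (3, 24)
3B: (3, 24) + (12, 18). λ = (18 - 24)/(12 - 3) ≡ 41/9 mod 47. 9⁻¹ ≡ 21 (mod 47), so λ ≡ 15.
  x = λ² - 3 - 12 = 225 - 15 ≡ 22; y = λ·(3 - 22) - 24 ≡ 20. → (22, 20)
3B = (22, 20).
Finally 2A + 3B:
(17, 11) + (22, 20). λ = (20 - 11)/(22 - 17) ≡ 9/5 mod 47. 5⁻¹ ≡ 19 (mod 47), so λ ≡ 30.
  x = λ² - 17 - 22 = 900 - 39 ≡ 15; y = λ·(17 - 15) - 11 ≡ 2. → (15, 2)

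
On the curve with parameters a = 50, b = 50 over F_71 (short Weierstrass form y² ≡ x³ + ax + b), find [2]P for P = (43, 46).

(23, 44)

tangent at (43, 46): λ = (3·43² + 50)/(2·46) ≡ 59/21. 21⁻¹ ≡ 44 (mod 71) since 21·44 = 924 ≡ 1, so λ ≡ 59·44 ≡ 40.
  x = λ² - 43 - 43 = 1600 - 86 ≡ 23; y = λ·(43 - 23) - 46 ≡ 44. → (23, 44)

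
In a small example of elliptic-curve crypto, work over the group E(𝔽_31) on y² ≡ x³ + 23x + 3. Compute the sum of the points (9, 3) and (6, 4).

(9, 3) + (6, 4). λ = (4 - 3)/(6 - 9) ≡ 1/28 mod 31. 28⁻¹ ≡ 10 (mod 31) since 28·10 = 280 ≡ 1, so λ ≡ 10.
  x = λ² - 9 - 6 = 100 - 15 ≡ 23; y = λ·(9 - 23) - 3 ≡ 12. → (23, 12)

(23, 12)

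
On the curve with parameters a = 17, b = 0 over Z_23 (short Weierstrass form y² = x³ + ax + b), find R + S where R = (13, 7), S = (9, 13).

(9, 10)

(13, 7) + (9, 13). λ = (13 - 7)/(9 - 13) ≡ 6/19 mod 23. 19⁻¹ ≡ 17 (mod 23) since 19·17 = 323 ≡ 1, so λ ≡ 10.
  x = λ² - 13 - 9 = 100 - 22 ≡ 9; y = λ·(13 - 9) - 7 ≡ 10. → (9, 10)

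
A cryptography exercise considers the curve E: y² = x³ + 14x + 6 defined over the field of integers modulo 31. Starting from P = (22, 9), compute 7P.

Double-and-add on 7 = (111)₂. Start with P = (22, 9) for the leading 1-bit.
double: tangent at (22, 9): λ = (3·22² + 14)/(2·9) ≡ 9/18. 18⁻¹ ≡ 19 (mod 31) since 18·19 = 342 ≡ 1, so λ ≡ 9·19 ≡ 16.
  x = λ² - 22 - 22 = 256 - 44 ≡ 26; y = λ·(22 - 26) - 9 ≡ 20. → (26, 20)
add P: (26, 20) + (22, 9). λ = (9 - 20)/(22 - 26) ≡ 20/27 mod 31. 27⁻¹ ≡ 23 (mod 31) since 27·23 = 621 ≡ 1, so λ ≡ 26.
  x = λ² - 26 - 22 = 676 - 48 ≡ 8; y = λ·(26 - 8) - 20 ≡ 14. → (8, 14)
double: tangent at (8, 14): λ = (3·8² + 14)/(2·14) ≡ 20/28. 28⁻¹ ≡ 10 (mod 31) since 28·10 = 280 ≡ 1, so λ ≡ 20·10 ≡ 14.
  x = λ² - 8 - 8 = 196 - 16 ≡ 25; y = λ·(8 - 25) - 14 ≡ 27. → (25, 27)
add P: (25, 27) + (22, 9). λ = (9 - 27)/(22 - 25) ≡ 13/28 mod 31. 28⁻¹ ≡ 10 (mod 31), so λ ≡ 6.
  x = λ² - 25 - 22 = 36 - 47 ≡ 20; y = λ·(25 - 20) - 27 ≡ 3. → (20, 3)

(20, 3)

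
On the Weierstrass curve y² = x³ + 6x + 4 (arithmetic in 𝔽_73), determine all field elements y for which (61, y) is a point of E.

none

x³ + 6x + 4 = 227351 ≡ 29 (mod 73).
29 is a non-residue mod 73; no y exists.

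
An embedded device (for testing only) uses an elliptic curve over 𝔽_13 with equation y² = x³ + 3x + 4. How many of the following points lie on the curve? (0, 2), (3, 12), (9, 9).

(0, 2): 2² ≡ 4, rhs ≡ 4 → on.
(3, 12): 12² ≡ 1, rhs ≡ 1 → on.
(9, 9): 9² ≡ 3, rhs ≡ 6 → off.

2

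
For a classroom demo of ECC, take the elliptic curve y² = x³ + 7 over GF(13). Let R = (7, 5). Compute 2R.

(8, 5)

tangent at (7, 5): λ = (3·7² + 0)/(2·5) ≡ 4/10. 10⁻¹ ≡ 4 (mod 13) since 10·4 = 40 ≡ 1, so λ ≡ 4·4 ≡ 3.
  x = λ² - 7 - 7 = 9 - 14 ≡ 8; y = λ·(7 - 8) - 5 ≡ 5. → (8, 5)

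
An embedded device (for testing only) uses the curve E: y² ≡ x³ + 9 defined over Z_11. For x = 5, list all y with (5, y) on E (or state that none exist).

none

x³ + 0x + 9 = 134 ≡ 2 (mod 11).
2 is a non-residue mod 11; no y exists.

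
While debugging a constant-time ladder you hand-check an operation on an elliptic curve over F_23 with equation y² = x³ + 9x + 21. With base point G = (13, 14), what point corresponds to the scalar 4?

(14, 19)

Double-and-add on 4 = (100)₂. Start with G = (13, 14) for the leading 1-bit.
double: tangent at (13, 14): λ = (3·13² + 9)/(2·14) ≡ 10/5. 5⁻¹ ≡ 14 (mod 23) since 5·14 = 70 ≡ 1, so λ ≡ 10·14 ≡ 2.
  x = λ² - 13 - 13 = 4 - 26 ≡ 1; y = λ·(13 - 1) - 14 ≡ 10. → (1, 10)
double: tangent at (1, 10): λ = (3·1² + 9)/(2·10) ≡ 12/20. 20⁻¹ ≡ 15 (mod 23) since 20·15 = 300 ≡ 1, so λ ≡ 12·15 ≡ 19.
  x = λ² - 1 - 1 = 361 - 2 ≡ 14; y = λ·(1 - 14) - 10 ≡ 19. → (14, 19)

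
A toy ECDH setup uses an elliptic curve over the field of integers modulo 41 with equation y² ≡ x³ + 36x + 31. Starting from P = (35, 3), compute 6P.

(33, 16)

Repeated addition: build up to 6P.
2P: tangent at (35, 3): λ = (3·35² + 36)/(2·3) ≡ 21/6. 6⁻¹ ≡ 7 (mod 41) since 6·7 = 42 ≡ 1, so λ ≡ 21·7 ≡ 24.
  x = λ² - 35 - 35 = 576 - 70 ≡ 14; y = λ·(35 - 14) - 3 ≡ 9. → (14, 9)
3P: (14, 9) + (35, 3). λ = (3 - 9)/(35 - 14) ≡ 35/21 mod 41. 21⁻¹ ≡ 2 (mod 41), so λ ≡ 29.
  x = λ² - 14 - 35 = 841 - 49 ≡ 13; y = λ·(14 - 13) - 9 ≡ 20. → (13, 20)
4P: (13, 20) + (35, 3). λ = (3 - 20)/(35 - 13) ≡ 24/22 mod 41. 22⁻¹ ≡ 28 (mod 41) since 22·28 = 616 ≡ 1, so λ ≡ 16.
  x = λ² - 13 - 35 = 256 - 48 ≡ 3; y = λ·(13 - 3) - 20 ≡ 17. → (3, 17)
5P: (3, 17) + (35, 3). λ = (3 - 17)/(35 - 3) ≡ 27/32 mod 41. 32⁻¹ ≡ 9 (mod 41) since 32·9 = 288 ≡ 1, so λ ≡ 38.
  x = λ² - 3 - 35 = 1444 - 38 ≡ 12; y = λ·(3 - 12) - 17 ≡ 10. → (12, 10)
6P: (12, 10) + (35, 3). λ = (3 - 10)/(35 - 12) ≡ 34/23 mod 41. 23⁻¹ ≡ 25 (mod 41) since 23·25 = 575 ≡ 1, so λ ≡ 30.
  x = λ² - 12 - 35 = 900 - 47 ≡ 33; y = λ·(12 - 33) - 10 ≡ 16. → (33, 16)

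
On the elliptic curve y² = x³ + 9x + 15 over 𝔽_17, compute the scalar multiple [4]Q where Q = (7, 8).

Double-and-add on 4 = (100)₂. Start with Q = (7, 8) for the leading 1-bit.
double: tangent at (7, 8): λ = (3·7² + 9)/(2·8) ≡ 3/16. 16⁻¹ ≡ 16 (mod 17), so λ ≡ 3·16 ≡ 14.
  x = λ² - 7 - 7 = 196 - 14 ≡ 12; y = λ·(7 - 12) - 8 ≡ 7. → (12, 7)
double: tangent at (12, 7): λ = (3·12² + 9)/(2·7) ≡ 16/14. 14⁻¹ ≡ 11 (mod 17) since 14·11 = 154 ≡ 1, so λ ≡ 16·11 ≡ 6.
  x = λ² - 12 - 12 = 36 - 24 ≡ 12; y = λ·(12 - 12) - 7 ≡ 10. → (12, 10)

(12, 10)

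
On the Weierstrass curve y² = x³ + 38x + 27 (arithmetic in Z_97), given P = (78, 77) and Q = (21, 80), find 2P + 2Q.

(4, 90)

First 2P:
Repeated addition: build up to 2P.
2P: tangent at (78, 77): λ = (3·78² + 38)/(2·77) ≡ 54/57. 57⁻¹ ≡ 80 (mod 97), so λ ≡ 54·80 ≡ 52.
  x = λ² - 78 - 78 = 2704 - 156 ≡ 26; y = λ·(78 - 26) - 77 ≡ 8. → (26, 8)
2P = (26, 8).
Next 2Q:
Repeated addition: build up to 2Q.
2Q: tangent at (21, 80): λ = (3·21² + 38)/(2·80) ≡ 3/63. 63⁻¹ ≡ 77 (mod 97), so λ ≡ 3·77 ≡ 37.
  x = λ² - 21 - 21 = 1369 - 42 ≡ 66; y = λ·(21 - 66) - 80 ≡ 1. → (66, 1)
2Q = (66, 1).
Finally 2P + 2Q:
(26, 8) + (66, 1). λ = (1 - 8)/(66 - 26) ≡ 90/40 mod 97. 40⁻¹ ≡ 17 (mod 97), so λ ≡ 75.
  x = λ² - 26 - 66 = 5625 - 92 ≡ 4; y = λ·(26 - 4) - 8 ≡ 90. → (4, 90)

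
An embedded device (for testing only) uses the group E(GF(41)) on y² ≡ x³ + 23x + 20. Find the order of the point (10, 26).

7

2P: tangent at (10, 26): λ = (3·10² + 23)/(2·26) ≡ 36/11. 11⁻¹ ≡ 15 (mod 41), so λ ≡ 36·15 ≡ 7.
  x = λ² - 10 - 10 = 49 - 20 ≡ 29; y = λ·(10 - 29) - 26 ≡ 5. → (29, 5)
3P: (29, 5) + (10, 26). λ = (26 - 5)/(10 - 29) ≡ 21/22 mod 41. 22⁻¹ ≡ 28 (mod 41), so λ ≡ 14.
  x = λ² - 29 - 10 = 196 - 39 ≡ 34; y = λ·(29 - 34) - 5 ≡ 7. → (34, 7)
4P: (34, 7) + (10, 26). λ = (26 - 7)/(10 - 34) ≡ 19/17 mod 41. 17⁻¹ ≡ 29 (mod 41) since 17·29 = 493 ≡ 1, so λ ≡ 18.
  x = λ² - 34 - 10 = 324 - 44 ≡ 34; y = λ·(34 - 34) - 7 ≡ 34. → (34, 34)
5P: (34, 34) + (10, 26). λ = (26 - 34)/(10 - 34) ≡ 33/17 mod 41. 17⁻¹ ≡ 29 (mod 41), so λ ≡ 14.
  x = λ² - 34 - 10 = 196 - 44 ≡ 29; y = λ·(34 - 29) - 34 ≡ 36. → (29, 36)
6P: (29, 36) + (10, 26). λ = (26 - 36)/(10 - 29) ≡ 31/22 mod 41. 22⁻¹ ≡ 28 (mod 41) since 22·28 = 616 ≡ 1, so λ ≡ 7.
  x = λ² - 29 - 10 = 49 - 39 ≡ 10; y = λ·(29 - 10) - 36 ≡ 15. → (10, 15)
7P: (10, 15) + (10, 26): same x and y₁ ≡ -y₂, so the sum is ∞.
7P = ∞, so the order is 7.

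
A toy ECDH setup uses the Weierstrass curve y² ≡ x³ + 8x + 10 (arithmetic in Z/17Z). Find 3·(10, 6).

Write Q = (10, 6).
Repeated addition: build up to 3Q.
2Q: tangent at (10, 6): λ = (3·10² + 8)/(2·6) ≡ 2/12. 12⁻¹ ≡ 10 (mod 17) since 12·10 = 120 ≡ 1, so λ ≡ 2·10 ≡ 3.
  x = λ² - 10 - 10 = 9 - 20 ≡ 6; y = λ·(10 - 6) - 6 ≡ 6. → (6, 6)
3Q: (6, 6) + (10, 6). λ = (6 - 6)/(10 - 6) ≡ 0/4 mod 17. 4⁻¹ ≡ 13 (mod 17), so λ ≡ 0.
  x = λ² - 6 - 10 = 0 - 16 ≡ 1; y = λ·(6 - 1) - 6 ≡ 11. → (1, 11)

(1, 11)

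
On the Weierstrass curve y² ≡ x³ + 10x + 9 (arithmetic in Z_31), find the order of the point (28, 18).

10

2P: tangent at (28, 18): λ = (3·28² + 10)/(2·18) ≡ 6/5. 5⁻¹ ≡ 25 (mod 31) since 5·25 = 125 ≡ 1, so λ ≡ 6·25 ≡ 26.
  x = λ² - 28 - 28 = 676 - 56 ≡ 0; y = λ·(28 - 0) - 18 ≡ 28. → (0, 28)
3P: (0, 28) + (28, 18). λ = (18 - 28)/(28 - 0) ≡ 21/28 mod 31. 28⁻¹ ≡ 10 (mod 31), so λ ≡ 24.
  x = λ² - 0 - 28 = 576 - 28 ≡ 21; y = λ·(0 - 21) - 28 ≡ 26. → (21, 26)
4P: (21, 26) + (28, 18). λ = (18 - 26)/(28 - 21) ≡ 23/7 mod 31. 7⁻¹ ≡ 9 (mod 31), so λ ≡ 21.
  x = λ² - 21 - 28 = 441 - 49 ≡ 20; y = λ·(21 - 20) - 26 ≡ 26. → (20, 26)
5P: (20, 26) + (28, 18). λ = (18 - 26)/(28 - 20) ≡ 23/8 mod 31. 8⁻¹ ≡ 4 (mod 31), so λ ≡ 30.
  x = λ² - 20 - 28 = 900 - 48 ≡ 15; y = λ·(20 - 15) - 26 ≡ 0. → (15, 0)
6P: (15, 0) + (28, 18). λ = (18 - 0)/(28 - 15) ≡ 18/13 mod 31. 13⁻¹ ≡ 12 (mod 31), so λ ≡ 30.
  x = λ² - 15 - 28 = 900 - 43 ≡ 20; y = λ·(15 - 20) - 0 ≡ 5. → (20, 5)
7P: (20, 5) + (28, 18). λ = (18 - 5)/(28 - 20) ≡ 13/8 mod 31. 8⁻¹ ≡ 4 (mod 31), so λ ≡ 21.
  x = λ² - 20 - 28 = 441 - 48 ≡ 21; y = λ·(20 - 21) - 5 ≡ 5. → (21, 5)
8P: (21, 5) + (28, 18). λ = (18 - 5)/(28 - 21) ≡ 13/7 mod 31. 7⁻¹ ≡ 9 (mod 31), so λ ≡ 24.
  x = λ² - 21 - 28 = 576 - 49 ≡ 0; y = λ·(21 - 0) - 5 ≡ 3. → (0, 3)
9P: (0, 3) + (28, 18). λ = (18 - 3)/(28 - 0) ≡ 15/28 mod 31. 28⁻¹ ≡ 10 (mod 31), so λ ≡ 26.
  x = λ² - 0 - 28 = 676 - 28 ≡ 28; y = λ·(0 - 28) - 3 ≡ 13. → (28, 13)
10P: (28, 13) + (28, 18): same x and y₁ ≡ -y₂, so the sum is O.
10P = O, so the order is 10.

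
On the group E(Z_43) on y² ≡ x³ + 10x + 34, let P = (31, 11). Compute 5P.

(9, 37)

Repeated addition: build up to 5P.
2P: tangent at (31, 11): λ = (3·31² + 10)/(2·11) ≡ 12/22. 22⁻¹ ≡ 2 (mod 43) since 22·2 = 44 ≡ 1, so λ ≡ 12·2 ≡ 24.
  x = λ² - 31 - 31 = 576 - 62 ≡ 41; y = λ·(31 - 41) - 11 ≡ 7. → (41, 7)
3P: (41, 7) + (31, 11). λ = (11 - 7)/(31 - 41) ≡ 4/33 mod 43. 33⁻¹ ≡ 30 (mod 43), so λ ≡ 34.
  x = λ² - 41 - 31 = 1156 - 72 ≡ 9; y = λ·(41 - 9) - 7 ≡ 6. → (9, 6)
4P: (9, 6) + (31, 11). λ = (11 - 6)/(31 - 9) ≡ 5/22 mod 43. 22⁻¹ ≡ 2 (mod 43), so λ ≡ 10.
  x = λ² - 9 - 31 = 100 - 40 ≡ 17; y = λ·(9 - 17) - 6 ≡ 0. → (17, 0)
5P: (17, 0) + (31, 11). λ = (11 - 0)/(31 - 17) ≡ 11/14 mod 43. 14⁻¹ ≡ 40 (mod 43), so λ ≡ 10.
  x = λ² - 17 - 31 = 100 - 48 ≡ 9; y = λ·(17 - 9) - 0 ≡ 37. → (9, 37)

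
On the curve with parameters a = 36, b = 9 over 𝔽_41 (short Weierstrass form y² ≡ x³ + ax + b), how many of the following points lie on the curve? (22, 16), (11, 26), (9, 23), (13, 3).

(22, 16): 16² ≡ 10, rhs ≡ 10 → on.
(11, 26): 26² ≡ 20, rhs ≡ 14 → off.
(9, 23): 23² ≡ 37, rhs ≡ 37 → on.
(13, 3): 3² ≡ 9, rhs ≡ 9 → on.

3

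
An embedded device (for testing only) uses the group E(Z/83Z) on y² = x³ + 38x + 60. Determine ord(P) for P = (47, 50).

2P: tangent at (47, 50): λ = (3·47² + 38)/(2·50) ≡ 25/17. 17⁻¹ ≡ 44 (mod 83), so λ ≡ 25·44 ≡ 21.
  x = λ² - 47 - 47 = 441 - 94 ≡ 15; y = λ·(47 - 15) - 50 ≡ 41. → (15, 41)
3P: (15, 41) + (47, 50). λ = (50 - 41)/(47 - 15) ≡ 9/32 mod 83. 32⁻¹ ≡ 13 (mod 83) since 32·13 = 416 ≡ 1, so λ ≡ 34.
  x = λ² - 15 - 47 = 1156 - 62 ≡ 15; y = λ·(15 - 15) - 41 ≡ 42. → (15, 42)
4P: (15, 42) + (47, 50). λ = (50 - 42)/(47 - 15) ≡ 8/32 mod 83. 32⁻¹ ≡ 13 (mod 83), so λ ≡ 21.
  x = λ² - 15 - 47 = 441 - 62 ≡ 47; y = λ·(15 - 47) - 42 ≡ 33. → (47, 33)
5P: (47, 33) + (47, 50): same x and y₁ ≡ -y₂, so the sum is ∞.
5P = ∞, so the order is 5.

5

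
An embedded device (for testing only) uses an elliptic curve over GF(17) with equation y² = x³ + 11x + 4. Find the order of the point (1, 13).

2P: tangent at (1, 13): λ = (3·1² + 11)/(2·13) ≡ 14/9. 9⁻¹ ≡ 2 (mod 17), so λ ≡ 14·2 ≡ 11.
  x = λ² - 1 - 1 = 121 - 2 ≡ 0; y = λ·(1 - 0) - 13 ≡ 15. → (0, 15)
3P: (0, 15) + (1, 13). λ = (13 - 15)/(1 - 0) ≡ 15/1 mod 17. 1⁻¹ ≡ 1 (mod 17), so λ ≡ 15.
  x = λ² - 0 - 1 = 225 - 1 ≡ 3; y = λ·(0 - 3) - 15 ≡ 8. → (3, 8)
4P: (3, 8) + (1, 13). λ = (13 - 8)/(1 - 3) ≡ 5/15 mod 17. 15⁻¹ ≡ 8 (mod 17), so λ ≡ 6.
  x = λ² - 3 - 1 = 36 - 4 ≡ 15; y = λ·(3 - 15) - 8 ≡ 5. → (15, 5)
5P: (15, 5) + (1, 13). λ = (13 - 5)/(1 - 15) ≡ 8/3 mod 17. 3⁻¹ ≡ 6 (mod 17), so λ ≡ 14.
  x = λ² - 15 - 1 = 196 - 16 ≡ 10; y = λ·(15 - 10) - 5 ≡ 14. → (10, 14)
6P: (10, 14) + (1, 13). λ = (13 - 14)/(1 - 10) ≡ 16/8 mod 17. 8⁻¹ ≡ 15 (mod 17), so λ ≡ 2.
  x = λ² - 10 - 1 = 4 - 11 ≡ 10; y = λ·(10 - 10) - 14 ≡ 3. → (10, 3)
7P: (10, 3) + (1, 13). λ = (13 - 3)/(1 - 10) ≡ 10/8 mod 17. 8⁻¹ ≡ 15 (mod 17), so λ ≡ 14.
  x = λ² - 10 - 1 = 196 - 11 ≡ 15; y = λ·(10 - 15) - 3 ≡ 12. → (15, 12)
8P: (15, 12) + (1, 13). λ = (13 - 12)/(1 - 15) ≡ 1/3 mod 17. 3⁻¹ ≡ 6 (mod 17), so λ ≡ 6.
  x = λ² - 15 - 1 = 36 - 16 ≡ 3; y = λ·(15 - 3) - 12 ≡ 9. → (3, 9)
9P: (3, 9) + (1, 13). λ = (13 - 9)/(1 - 3) ≡ 4/15 mod 17. 15⁻¹ ≡ 8 (mod 17), so λ ≡ 15.
  x = λ² - 3 - 1 = 225 - 4 ≡ 0; y = λ·(3 - 0) - 9 ≡ 2. → (0, 2)
10P: (0, 2) + (1, 13). λ = (13 - 2)/(1 - 0) ≡ 11/1 mod 17. 1⁻¹ ≡ 1 (mod 17), so λ ≡ 11.
  x = λ² - 0 - 1 = 121 - 1 ≡ 1; y = λ·(0 - 1) - 2 ≡ 4. → (1, 4)
11P: (1, 4) + (1, 13): same x and y₁ ≡ -y₂, so the sum is O.
11P = O, so the order is 11.

11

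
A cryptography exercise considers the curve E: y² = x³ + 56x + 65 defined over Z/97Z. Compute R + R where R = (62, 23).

tangent at (62, 23): λ = (3·62² + 56)/(2·23) ≡ 45/46. 46⁻¹ ≡ 19 (mod 97), so λ ≡ 45·19 ≡ 79.
  x = λ² - 62 - 62 = 6241 - 124 ≡ 6; y = λ·(62 - 6) - 23 ≡ 36. → (6, 36)

(6, 36)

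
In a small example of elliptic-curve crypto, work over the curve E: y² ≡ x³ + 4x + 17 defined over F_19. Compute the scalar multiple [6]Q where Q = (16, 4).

Double-and-add on 6 = (110)₂. Start with Q = (16, 4) for the leading 1-bit.
double: tangent at (16, 4): λ = (3·16² + 4)/(2·4) ≡ 12/8. 8⁻¹ ≡ 12 (mod 19), so λ ≡ 12·12 ≡ 11.
  x = λ² - 16 - 16 = 121 - 32 ≡ 13; y = λ·(16 - 13) - 4 ≡ 10. → (13, 10)
add Q: (13, 10) + (16, 4). λ = (4 - 10)/(16 - 13) ≡ 13/3 mod 19. 3⁻¹ ≡ 13 (mod 19) since 3·13 = 39 ≡ 1, so λ ≡ 17.
  x = λ² - 13 - 16 = 289 - 29 ≡ 13; y = λ·(13 - 13) - 10 ≡ 9. → (13, 9)
double: tangent at (13, 9): λ = (3·13² + 4)/(2·9) ≡ 17/18. 18⁻¹ ≡ 18 (mod 19) since 18·18 = 324 ≡ 1, so λ ≡ 17·18 ≡ 2.
  x = λ² - 13 - 13 = 4 - 26 ≡ 16; y = λ·(13 - 16) - 9 ≡ 4. → (16, 4)

(16, 4)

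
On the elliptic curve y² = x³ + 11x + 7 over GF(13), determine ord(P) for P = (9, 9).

2P: tangent at (9, 9): λ = (3·9² + 11)/(2·9) ≡ 7/5. 5⁻¹ ≡ 8 (mod 13), so λ ≡ 7·8 ≡ 4.
  x = λ² - 9 - 9 = 16 - 18 ≡ 11; y = λ·(9 - 11) - 9 ≡ 9. → (11, 9)
3P: (11, 9) + (9, 9). λ = (9 - 9)/(9 - 11) ≡ 0/11 mod 13. 11⁻¹ ≡ 6 (mod 13) since 11·6 = 66 ≡ 1, so λ ≡ 0.
  x = λ² - 11 - 9 = 0 - 20 ≡ 6; y = λ·(11 - 6) - 9 ≡ 4. → (6, 4)
4P: (6, 4) + (9, 9). λ = (9 - 4)/(9 - 6) ≡ 5/3 mod 13. 3⁻¹ ≡ 9 (mod 13) since 3·9 = 27 ≡ 1, so λ ≡ 6.
  x = λ² - 6 - 9 = 36 - 15 ≡ 8; y = λ·(6 - 8) - 4 ≡ 10. → (8, 10)
5P: (8, 10) + (9, 9). λ = (9 - 10)/(9 - 8) ≡ 12/1 mod 13. 1⁻¹ ≡ 1 (mod 13) since 1·1 = 1 ≡ 1, so λ ≡ 12.
  x = λ² - 8 - 9 = 144 - 17 ≡ 10; y = λ·(8 - 10) - 10 ≡ 5. → (10, 5)
6P: (10, 5) + (9, 9). λ = (9 - 5)/(9 - 10) ≡ 4/12 mod 13. 12⁻¹ ≡ 12 (mod 13) since 12·12 = 144 ≡ 1, so λ ≡ 9.
  x = λ² - 10 - 9 = 81 - 19 ≡ 10; y = λ·(10 - 10) - 5 ≡ 8. → (10, 8)
7P: (10, 8) + (9, 9). λ = (9 - 8)/(9 - 10) ≡ 1/12 mod 13. 12⁻¹ ≡ 12 (mod 13) since 12·12 = 144 ≡ 1, so λ ≡ 12.
  x = λ² - 10 - 9 = 144 - 19 ≡ 8; y = λ·(10 - 8) - 8 ≡ 3. → (8, 3)
8P: (8, 3) + (9, 9). λ = (9 - 3)/(9 - 8) ≡ 6/1 mod 13. 1⁻¹ ≡ 1 (mod 13), so λ ≡ 6.
  x = λ² - 8 - 9 = 36 - 17 ≡ 6; y = λ·(8 - 6) - 3 ≡ 9. → (6, 9)
9P: (6, 9) + (9, 9). λ = (9 - 9)/(9 - 6) ≡ 0/3 mod 13. 3⁻¹ ≡ 9 (mod 13) since 3·9 = 27 ≡ 1, so λ ≡ 0.
  x = λ² - 6 - 9 = 0 - 15 ≡ 11; y = λ·(6 - 11) - 9 ≡ 4. → (11, 4)
10P: (11, 4) + (9, 9). λ = (9 - 4)/(9 - 11) ≡ 5/11 mod 13. 11⁻¹ ≡ 6 (mod 13), so λ ≡ 4.
  x = λ² - 11 - 9 = 16 - 20 ≡ 9; y = λ·(11 - 9) - 4 ≡ 4. → (9, 4)
11P: (9, 4) + (9, 9): same x and y₁ ≡ -y₂, so the sum is 𝒪.
11P = 𝒪, so the order is 11.

11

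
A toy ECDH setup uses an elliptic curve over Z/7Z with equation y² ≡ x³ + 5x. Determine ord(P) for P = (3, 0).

2P: (3, 0) + (3, 0): same x and y₁ ≡ -y₂, so the sum is O.
2P = O, so the order is 2.

2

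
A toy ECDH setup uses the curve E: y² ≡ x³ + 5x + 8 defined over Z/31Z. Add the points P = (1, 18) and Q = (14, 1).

(30, 8)

(1, 18) + (14, 1). λ = (1 - 18)/(14 - 1) ≡ 14/13 mod 31. 13⁻¹ ≡ 12 (mod 31), so λ ≡ 13.
  x = λ² - 1 - 14 = 169 - 15 ≡ 30; y = λ·(1 - 30) - 18 ≡ 8. → (30, 8)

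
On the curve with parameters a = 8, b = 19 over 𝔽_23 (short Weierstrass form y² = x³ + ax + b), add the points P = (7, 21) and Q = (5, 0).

(12, 7)

(7, 21) + (5, 0). λ = (0 - 21)/(5 - 7) ≡ 2/21 mod 23. 21⁻¹ ≡ 11 (mod 23), so λ ≡ 22.
  x = λ² - 7 - 5 = 484 - 12 ≡ 12; y = λ·(7 - 12) - 21 ≡ 7. → (12, 7)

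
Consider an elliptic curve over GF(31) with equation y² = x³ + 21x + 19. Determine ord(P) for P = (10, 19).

10

2P: tangent at (10, 19): λ = (3·10² + 21)/(2·19) ≡ 11/7. 7⁻¹ ≡ 9 (mod 31), so λ ≡ 11·9 ≡ 6.
  x = λ² - 10 - 10 = 36 - 20 ≡ 16; y = λ·(10 - 16) - 19 ≡ 7. → (16, 7)
3P: (16, 7) + (10, 19). λ = (19 - 7)/(10 - 16) ≡ 12/25 mod 31. 25⁻¹ ≡ 5 (mod 31), so λ ≡ 29.
  x = λ² - 16 - 10 = 841 - 26 ≡ 9; y = λ·(16 - 9) - 7 ≡ 10. → (9, 10)
4P: (9, 10) + (10, 19). λ = (19 - 10)/(10 - 9) ≡ 9/1 mod 31. 1⁻¹ ≡ 1 (mod 31) since 1·1 = 1 ≡ 1, so λ ≡ 9.
  x = λ² - 9 - 10 = 81 - 19 ≡ 0; y = λ·(9 - 0) - 10 ≡ 9. → (0, 9)
5P: (0, 9) + (10, 19). λ = (19 - 9)/(10 - 0) ≡ 10/10 mod 31. 10⁻¹ ≡ 28 (mod 31) since 10·28 = 280 ≡ 1, so λ ≡ 1.
  x = λ² - 0 - 10 = 1 - 10 ≡ 22; y = λ·(0 - 22) - 9 ≡ 0. → (22, 0)
6P: (22, 0) + (10, 19). λ = (19 - 0)/(10 - 22) ≡ 19/19 mod 31. 19⁻¹ ≡ 18 (mod 31), so λ ≡ 1.
  x = λ² - 22 - 10 = 1 - 32 ≡ 0; y = λ·(22 - 0) - 0 ≡ 22. → (0, 22)
7P: (0, 22) + (10, 19). λ = (19 - 22)/(10 - 0) ≡ 28/10 mod 31. 10⁻¹ ≡ 28 (mod 31), so λ ≡ 9.
  x = λ² - 0 - 10 = 81 - 10 ≡ 9; y = λ·(0 - 9) - 22 ≡ 21. → (9, 21)
8P: (9, 21) + (10, 19). λ = (19 - 21)/(10 - 9) ≡ 29/1 mod 31. 1⁻¹ ≡ 1 (mod 31), so λ ≡ 29.
  x = λ² - 9 - 10 = 841 - 19 ≡ 16; y = λ·(9 - 16) - 21 ≡ 24. → (16, 24)
9P: (16, 24) + (10, 19). λ = (19 - 24)/(10 - 16) ≡ 26/25 mod 31. 25⁻¹ ≡ 5 (mod 31) since 25·5 = 125 ≡ 1, so λ ≡ 6.
  x = λ² - 16 - 10 = 36 - 26 ≡ 10; y = λ·(16 - 10) - 24 ≡ 12. → (10, 12)
10P: (10, 12) + (10, 19): same x and y₁ ≡ -y₂, so the sum is 𝒪.
10P = 𝒪, so the order is 10.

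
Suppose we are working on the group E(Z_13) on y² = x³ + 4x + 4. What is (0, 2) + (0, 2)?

(1, 10)

tangent at (0, 2): λ = (3·0² + 4)/(2·2) ≡ 4/4. 4⁻¹ ≡ 10 (mod 13) since 4·10 = 40 ≡ 1, so λ ≡ 4·10 ≡ 1.
  x = λ² - 0 - 0 = 1 - 0 ≡ 1; y = λ·(0 - 1) - 2 ≡ 10. → (1, 10)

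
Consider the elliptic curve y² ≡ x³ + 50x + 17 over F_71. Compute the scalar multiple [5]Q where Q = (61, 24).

Repeated addition: build up to 5Q.
2Q: tangent at (61, 24): λ = (3·61² + 50)/(2·24) ≡ 66/48. 48⁻¹ ≡ 37 (mod 71) since 48·37 = 1776 ≡ 1, so λ ≡ 66·37 ≡ 28.
  x = λ² - 61 - 61 = 784 - 122 ≡ 23; y = λ·(61 - 23) - 24 ≡ 46. → (23, 46)
3Q: (23, 46) + (61, 24). λ = (24 - 46)/(61 - 23) ≡ 49/38 mod 71. 38⁻¹ ≡ 43 (mod 71), so λ ≡ 48.
  x = λ² - 23 - 61 = 2304 - 84 ≡ 19; y = λ·(23 - 19) - 46 ≡ 4. → (19, 4)
4Q: (19, 4) + (61, 24). λ = (24 - 4)/(61 - 19) ≡ 20/42 mod 71. 42⁻¹ ≡ 22 (mod 71), so λ ≡ 14.
  x = λ² - 19 - 61 = 196 - 80 ≡ 45; y = λ·(19 - 45) - 4 ≡ 58. → (45, 58)
5Q: (45, 58) + (61, 24). λ = (24 - 58)/(61 - 45) ≡ 37/16 mod 71. 16⁻¹ ≡ 40 (mod 71) since 16·40 = 640 ≡ 1, so λ ≡ 60.
  x = λ² - 45 - 61 = 3600 - 106 ≡ 15; y = λ·(45 - 15) - 58 ≡ 38. → (15, 38)

(15, 38)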